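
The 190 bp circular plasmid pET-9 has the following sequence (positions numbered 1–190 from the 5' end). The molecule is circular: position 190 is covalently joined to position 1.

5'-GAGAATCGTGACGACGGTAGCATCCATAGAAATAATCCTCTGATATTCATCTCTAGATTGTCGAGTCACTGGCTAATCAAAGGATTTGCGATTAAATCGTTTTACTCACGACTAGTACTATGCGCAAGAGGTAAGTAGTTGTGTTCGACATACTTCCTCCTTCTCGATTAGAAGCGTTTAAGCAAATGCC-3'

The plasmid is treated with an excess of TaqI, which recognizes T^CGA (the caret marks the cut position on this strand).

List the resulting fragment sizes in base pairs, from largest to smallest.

TaqI sites (TCGA) start at positions 61, 145, 164.
TaqI cuts after the first base of each site, so after positions 61, 145, 164.
Circular molecule, 3 cuts → 3 fragments:
  62–145 → 84 bp
  146–164 → 19 bp
  165–190 then 1–61 → 26 + 61 = 87 bp
Sorted largest to smallest: 87, 84, 19 bp.

87, 84, 19 bp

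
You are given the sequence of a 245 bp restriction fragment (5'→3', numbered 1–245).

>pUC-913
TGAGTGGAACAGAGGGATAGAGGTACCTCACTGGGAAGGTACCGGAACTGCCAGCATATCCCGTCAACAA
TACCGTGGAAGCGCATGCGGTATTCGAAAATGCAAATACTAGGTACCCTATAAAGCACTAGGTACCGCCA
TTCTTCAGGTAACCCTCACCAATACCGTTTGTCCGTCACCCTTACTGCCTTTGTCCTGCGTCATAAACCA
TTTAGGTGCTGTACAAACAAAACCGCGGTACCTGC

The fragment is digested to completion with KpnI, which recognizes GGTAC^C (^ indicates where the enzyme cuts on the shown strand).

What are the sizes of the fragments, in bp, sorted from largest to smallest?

KpnI sites (GGTACC) start at positions 22, 38, 112, 131, 237.
KpnI cuts after base 5 of each site (before the last base), so after positions 26, 42, 116, 135, 241.
Linear molecule, 5 cuts → 6 fragments:
  1–26 → 26 bp
  27–42 → 16 bp
  43–116 → 74 bp
  117–135 → 19 bp
  136–241 → 106 bp
  242–245 → 4 bp
Sorted largest to smallest: 106, 74, 26, 19, 16, 4 bp.

106, 74, 26, 19, 16, 4 bp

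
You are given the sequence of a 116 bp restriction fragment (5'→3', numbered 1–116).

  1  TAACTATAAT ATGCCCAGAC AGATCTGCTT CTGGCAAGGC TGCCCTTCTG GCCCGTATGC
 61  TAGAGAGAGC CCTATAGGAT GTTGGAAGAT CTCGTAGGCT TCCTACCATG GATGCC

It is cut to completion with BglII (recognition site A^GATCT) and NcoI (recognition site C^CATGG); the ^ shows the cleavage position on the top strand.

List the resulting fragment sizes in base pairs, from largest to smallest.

66, 21, 19, 10 bp

BglII sites (AGATCT) start at positions 21, 87.
BglII cuts after the first base of each site, so after positions 21, 87.
The NcoI site (CCATGG) starts at position 106.
NcoI cuts after the first base of each site, so after position 106.
Combined cut positions: 21, 87, 106.
Linear molecule, 3 cuts → 4 fragments:
  1–21 → 21 bp
  22–87 → 66 bp
  88–106 → 19 bp
  107–116 → 10 bp
Sorted largest to smallest: 66, 21, 19, 10 bp.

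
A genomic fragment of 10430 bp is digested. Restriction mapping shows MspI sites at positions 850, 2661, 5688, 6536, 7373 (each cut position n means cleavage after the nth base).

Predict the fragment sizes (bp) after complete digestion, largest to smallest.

Linear molecule, 5 cuts → 6 fragments:
  850 − 0 = 850 bp
  2661 − 850 = 1811 bp
  5688 − 2661 = 3027 bp
  6536 − 5688 = 848 bp
  7373 − 6536 = 837 bp
  10430 − 7373 = 3057 bp
Sorted largest to smallest: 3057, 3027, 1811, 850, 848, 837 bp.

3057, 3027, 1811, 850, 848, 837 bp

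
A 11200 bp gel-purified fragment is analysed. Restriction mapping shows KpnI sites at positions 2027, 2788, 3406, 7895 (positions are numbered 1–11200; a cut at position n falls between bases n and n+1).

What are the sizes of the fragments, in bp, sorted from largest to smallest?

Linear molecule, 4 cuts → 5 fragments:
  2027 − 0 = 2027 bp
  2788 − 2027 = 761 bp
  3406 − 2788 = 618 bp
  7895 − 3406 = 4489 bp
  11200 − 7895 = 3305 bp
Sorted largest to smallest: 4489, 3305, 2027, 761, 618 bp.

4489, 3305, 2027, 761, 618 bp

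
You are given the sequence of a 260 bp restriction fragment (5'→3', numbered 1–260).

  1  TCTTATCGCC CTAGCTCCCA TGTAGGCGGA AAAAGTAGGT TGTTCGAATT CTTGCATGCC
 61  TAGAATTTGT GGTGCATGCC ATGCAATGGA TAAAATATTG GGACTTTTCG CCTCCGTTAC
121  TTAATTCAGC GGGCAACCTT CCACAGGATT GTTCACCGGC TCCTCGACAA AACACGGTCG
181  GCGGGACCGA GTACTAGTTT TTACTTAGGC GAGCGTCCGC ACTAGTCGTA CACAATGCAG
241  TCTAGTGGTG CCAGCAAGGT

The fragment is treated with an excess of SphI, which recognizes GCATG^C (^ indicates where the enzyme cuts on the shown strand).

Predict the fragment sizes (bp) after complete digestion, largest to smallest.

182, 58, 20 bp

SphI sites (GCATGC) start at positions 54, 74.
SphI cuts after base 5 of each site (before the last base), so after positions 58, 78.
Linear molecule, 2 cuts → 3 fragments:
  1–58 → 58 bp
  59–78 → 20 bp
  79–260 → 182 bp
Sorted largest to smallest: 182, 58, 20 bp.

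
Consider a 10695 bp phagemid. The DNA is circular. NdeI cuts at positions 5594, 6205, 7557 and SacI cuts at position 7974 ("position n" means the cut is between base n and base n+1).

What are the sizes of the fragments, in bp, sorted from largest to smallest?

Combined cut positions (sorted): 5594, 6205, 7557, 7974.
Circular molecule, 4 cuts → 4 fragments:
  6205 − 5594 = 611 bp
  7557 − 6205 = 1352 bp
  7974 − 7557 = 417 bp
  wrap: 10695 − 7974 + 5594 = 8315 bp
Sorted largest to smallest: 8315, 1352, 611, 417 bp.

8315, 1352, 611, 417 bp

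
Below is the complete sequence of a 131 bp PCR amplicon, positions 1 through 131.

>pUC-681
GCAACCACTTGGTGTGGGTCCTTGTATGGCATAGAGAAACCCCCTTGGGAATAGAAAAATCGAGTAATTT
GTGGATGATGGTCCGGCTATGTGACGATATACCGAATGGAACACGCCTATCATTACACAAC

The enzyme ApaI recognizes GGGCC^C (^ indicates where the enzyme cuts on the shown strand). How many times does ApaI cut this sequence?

No occurrence of GGGCCC is present in the sequence.
ApaI does not cut: 0 sites.

0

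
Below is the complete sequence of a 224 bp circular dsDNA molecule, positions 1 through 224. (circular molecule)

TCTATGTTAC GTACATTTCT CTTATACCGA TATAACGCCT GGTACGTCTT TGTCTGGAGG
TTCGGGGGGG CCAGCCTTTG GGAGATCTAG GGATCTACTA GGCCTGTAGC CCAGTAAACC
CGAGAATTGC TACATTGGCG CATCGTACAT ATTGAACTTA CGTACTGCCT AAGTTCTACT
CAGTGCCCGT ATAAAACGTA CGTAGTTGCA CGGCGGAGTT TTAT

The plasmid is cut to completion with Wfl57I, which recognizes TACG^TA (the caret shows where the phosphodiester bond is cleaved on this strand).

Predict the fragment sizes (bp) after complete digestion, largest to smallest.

151, 40, 33 bp

Wfl57I sites (TACGTA) start at positions 8, 159, 199.
Wfl57I cuts after base 4 of each site, so after positions 11, 162, 202.
Circular molecule, 3 cuts → 3 fragments:
  12–162 → 151 bp
  163–202 → 40 bp
  203–224 then 1–11 → 22 + 11 = 33 bp
Sorted largest to smallest: 151, 40, 33 bp.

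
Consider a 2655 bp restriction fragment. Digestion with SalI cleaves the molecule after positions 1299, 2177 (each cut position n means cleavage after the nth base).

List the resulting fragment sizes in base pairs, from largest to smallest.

Linear molecule, 2 cuts → 3 fragments:
  1299 − 0 = 1299 bp
  2177 − 1299 = 878 bp
  2655 − 2177 = 478 bp
Sorted largest to smallest: 1299, 878, 478 bp.

1299, 878, 478 bp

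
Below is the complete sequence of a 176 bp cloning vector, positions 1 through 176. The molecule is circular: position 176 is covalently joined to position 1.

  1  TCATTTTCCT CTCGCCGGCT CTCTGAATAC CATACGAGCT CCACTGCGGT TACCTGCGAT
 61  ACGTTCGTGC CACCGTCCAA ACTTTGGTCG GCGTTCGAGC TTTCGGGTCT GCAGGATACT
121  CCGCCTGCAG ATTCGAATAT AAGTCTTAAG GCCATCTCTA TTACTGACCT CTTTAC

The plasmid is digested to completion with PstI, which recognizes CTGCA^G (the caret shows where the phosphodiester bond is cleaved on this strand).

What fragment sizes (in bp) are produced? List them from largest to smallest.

PstI sites (CTGCAG) start at positions 109, 125.
PstI cuts after base 5 of each site (before the last base), so after positions 113, 129.
Circular molecule, 2 cuts → 2 fragments:
  114–129 → 16 bp
  130–176 then 1–113 → 47 + 113 = 160 bp
Sorted largest to smallest: 160, 16 bp.

160, 16 bp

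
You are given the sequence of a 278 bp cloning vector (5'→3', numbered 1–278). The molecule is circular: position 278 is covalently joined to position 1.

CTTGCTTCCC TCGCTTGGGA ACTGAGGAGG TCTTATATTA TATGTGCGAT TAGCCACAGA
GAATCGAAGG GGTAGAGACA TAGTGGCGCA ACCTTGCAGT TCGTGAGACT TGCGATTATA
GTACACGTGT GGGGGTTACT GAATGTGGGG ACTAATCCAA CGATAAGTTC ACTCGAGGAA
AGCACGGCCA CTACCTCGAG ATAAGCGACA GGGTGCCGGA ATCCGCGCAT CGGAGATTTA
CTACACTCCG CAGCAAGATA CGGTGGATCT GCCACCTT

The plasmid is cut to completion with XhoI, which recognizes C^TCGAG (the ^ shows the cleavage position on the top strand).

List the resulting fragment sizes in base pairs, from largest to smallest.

255, 23 bp

XhoI sites (CTCGAG) start at positions 172, 195.
XhoI cuts after the first base of each site, so after positions 172, 195.
Circular molecule, 2 cuts → 2 fragments:
  173–195 → 23 bp
  196–278 then 1–172 → 83 + 172 = 255 bp
Sorted largest to smallest: 255, 23 bp.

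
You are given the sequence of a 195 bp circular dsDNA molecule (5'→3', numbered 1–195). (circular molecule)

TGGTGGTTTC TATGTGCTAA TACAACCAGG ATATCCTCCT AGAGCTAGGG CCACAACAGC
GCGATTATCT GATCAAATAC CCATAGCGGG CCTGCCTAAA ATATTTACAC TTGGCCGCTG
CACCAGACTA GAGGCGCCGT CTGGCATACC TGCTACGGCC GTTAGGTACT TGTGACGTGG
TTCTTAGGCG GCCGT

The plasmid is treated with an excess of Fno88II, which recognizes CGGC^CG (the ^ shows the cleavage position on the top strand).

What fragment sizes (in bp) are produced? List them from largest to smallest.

162, 33 bp

Fno88II sites (CGGCCG) start at positions 156, 189.
Fno88II cuts after base 4 of each site, so after positions 159, 192.
Circular molecule, 2 cuts → 2 fragments:
  160–192 → 33 bp
  193–195 then 1–159 → 3 + 159 = 162 bp
Sorted largest to smallest: 162, 33 bp.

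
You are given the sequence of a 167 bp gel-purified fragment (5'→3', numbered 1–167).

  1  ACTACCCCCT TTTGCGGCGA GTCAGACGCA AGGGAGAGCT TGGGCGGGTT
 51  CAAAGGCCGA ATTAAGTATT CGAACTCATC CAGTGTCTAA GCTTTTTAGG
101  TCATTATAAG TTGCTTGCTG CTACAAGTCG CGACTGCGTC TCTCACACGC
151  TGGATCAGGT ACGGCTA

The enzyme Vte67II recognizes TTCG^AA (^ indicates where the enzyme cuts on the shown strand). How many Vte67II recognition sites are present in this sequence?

TTCGAA occurs starting at position 69.
Vte67II cuts at 1 site.

1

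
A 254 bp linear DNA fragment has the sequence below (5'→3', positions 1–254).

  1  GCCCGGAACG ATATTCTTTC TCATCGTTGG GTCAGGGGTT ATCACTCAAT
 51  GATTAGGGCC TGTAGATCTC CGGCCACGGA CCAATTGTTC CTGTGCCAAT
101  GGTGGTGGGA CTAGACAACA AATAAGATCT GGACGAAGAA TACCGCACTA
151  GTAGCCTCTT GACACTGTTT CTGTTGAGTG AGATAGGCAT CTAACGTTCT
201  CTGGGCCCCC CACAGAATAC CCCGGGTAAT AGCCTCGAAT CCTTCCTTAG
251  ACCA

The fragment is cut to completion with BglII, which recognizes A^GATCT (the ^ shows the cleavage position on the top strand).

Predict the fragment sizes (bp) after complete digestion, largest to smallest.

129, 64, 61 bp

BglII sites (AGATCT) start at positions 64, 125.
BglII cuts after the first base of each site, so after positions 64, 125.
Linear molecule, 2 cuts → 3 fragments:
  1–64 → 64 bp
  65–125 → 61 bp
  126–254 → 129 bp
Sorted largest to smallest: 129, 64, 61 bp.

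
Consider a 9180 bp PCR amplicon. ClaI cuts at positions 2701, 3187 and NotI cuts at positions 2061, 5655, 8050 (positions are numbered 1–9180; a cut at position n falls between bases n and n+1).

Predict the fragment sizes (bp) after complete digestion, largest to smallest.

Combined cut positions (sorted): 2061, 2701, 3187, 5655, 8050.
Linear molecule, 5 cuts → 6 fragments:
  2061 − 0 = 2061 bp
  2701 − 2061 = 640 bp
  3187 − 2701 = 486 bp
  5655 − 3187 = 2468 bp
  8050 − 5655 = 2395 bp
  9180 − 8050 = 1130 bp
Sorted largest to smallest: 2468, 2395, 2061, 1130, 640, 486 bp.

2468, 2395, 2061, 1130, 640, 486 bp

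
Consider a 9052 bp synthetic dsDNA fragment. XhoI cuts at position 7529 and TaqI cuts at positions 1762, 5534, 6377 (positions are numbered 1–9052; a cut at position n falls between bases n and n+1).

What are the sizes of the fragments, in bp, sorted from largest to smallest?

3772, 1762, 1523, 1152, 843 bp

Combined cut positions (sorted): 1762, 5534, 6377, 7529.
Linear molecule, 4 cuts → 5 fragments:
  1762 − 0 = 1762 bp
  5534 − 1762 = 3772 bp
  6377 − 5534 = 843 bp
  7529 − 6377 = 1152 bp
  9052 − 7529 = 1523 bp
Sorted largest to smallest: 3772, 1762, 1523, 1152, 843 bp.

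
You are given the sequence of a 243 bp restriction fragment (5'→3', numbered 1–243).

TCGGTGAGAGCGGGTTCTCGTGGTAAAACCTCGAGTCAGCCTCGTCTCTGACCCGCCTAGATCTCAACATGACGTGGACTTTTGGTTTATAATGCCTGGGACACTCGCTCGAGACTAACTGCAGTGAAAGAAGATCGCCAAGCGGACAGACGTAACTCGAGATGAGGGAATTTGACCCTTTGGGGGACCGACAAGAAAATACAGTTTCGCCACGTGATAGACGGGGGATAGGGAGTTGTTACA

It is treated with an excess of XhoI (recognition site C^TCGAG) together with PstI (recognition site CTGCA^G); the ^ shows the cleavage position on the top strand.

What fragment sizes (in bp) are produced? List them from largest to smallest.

87, 78, 33, 30, 15 bp

XhoI sites (CTCGAG) start at positions 30, 108, 156.
XhoI cuts after the first base of each site, so after positions 30, 108, 156.
The PstI site (CTGCAG) starts at position 119.
PstI cuts after base 5 of each site (before the last base), so after position 123.
Combined cut positions: 30, 108, 123, 156.
Linear molecule, 4 cuts → 5 fragments:
  1–30 → 30 bp
  31–108 → 78 bp
  109–123 → 15 bp
  124–156 → 33 bp
  157–243 → 87 bp
Sorted largest to smallest: 87, 78, 33, 30, 15 bp.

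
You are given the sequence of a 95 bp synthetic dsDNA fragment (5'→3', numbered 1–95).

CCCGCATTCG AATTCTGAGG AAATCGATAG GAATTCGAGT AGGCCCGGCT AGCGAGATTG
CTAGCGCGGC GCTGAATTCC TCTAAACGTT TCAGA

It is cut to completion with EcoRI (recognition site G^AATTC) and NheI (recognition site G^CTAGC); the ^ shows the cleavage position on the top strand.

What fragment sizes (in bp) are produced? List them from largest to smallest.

EcoRI sites (GAATTC) start at positions 10, 31, 74.
EcoRI cuts after the first base of each site, so after positions 10, 31, 74.
NheI sites (GCTAGC) start at positions 48, 60.
NheI cuts after the first base of each site, so after positions 48, 60.
Combined cut positions: 10, 31, 48, 60, 74.
Linear molecule, 5 cuts → 6 fragments:
  1–10 → 10 bp
  11–31 → 21 bp
  32–48 → 17 bp
  49–60 → 12 bp
  61–74 → 14 bp
  75–95 → 21 bp
Sorted largest to smallest: 21, 21, 17, 14, 12, 10 bp.

21, 21, 17, 14, 12, 10 bp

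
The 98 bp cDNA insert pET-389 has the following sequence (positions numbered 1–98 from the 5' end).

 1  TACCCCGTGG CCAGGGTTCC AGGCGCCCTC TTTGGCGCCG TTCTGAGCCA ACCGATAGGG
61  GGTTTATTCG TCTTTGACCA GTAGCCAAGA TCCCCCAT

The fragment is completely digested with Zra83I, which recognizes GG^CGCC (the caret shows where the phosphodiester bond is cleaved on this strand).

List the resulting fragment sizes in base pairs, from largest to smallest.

63, 23, 12 bp

Zra83I sites (GGCGCC) start at positions 22, 34.
Zra83I cuts after base 2 of each site, so after positions 23, 35.
Linear molecule, 2 cuts → 3 fragments:
  1–23 → 23 bp
  24–35 → 12 bp
  36–98 → 63 bp
Sorted largest to smallest: 63, 23, 12 bp.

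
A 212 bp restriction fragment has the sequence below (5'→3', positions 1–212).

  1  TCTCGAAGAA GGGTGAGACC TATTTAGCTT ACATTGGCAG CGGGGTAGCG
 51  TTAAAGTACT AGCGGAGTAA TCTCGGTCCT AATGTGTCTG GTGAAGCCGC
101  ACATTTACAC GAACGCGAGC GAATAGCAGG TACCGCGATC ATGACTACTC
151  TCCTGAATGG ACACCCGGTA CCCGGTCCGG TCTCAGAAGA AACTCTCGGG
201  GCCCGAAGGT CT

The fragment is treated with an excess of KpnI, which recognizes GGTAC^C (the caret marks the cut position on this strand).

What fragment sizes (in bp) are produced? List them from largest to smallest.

KpnI sites (GGTACC) start at positions 129, 167.
KpnI cuts after base 5 of each site (before the last base), so after positions 133, 171.
Linear molecule, 2 cuts → 3 fragments:
  1–133 → 133 bp
  134–171 → 38 bp
  172–212 → 41 bp
Sorted largest to smallest: 133, 41, 38 bp.

133, 41, 38 bp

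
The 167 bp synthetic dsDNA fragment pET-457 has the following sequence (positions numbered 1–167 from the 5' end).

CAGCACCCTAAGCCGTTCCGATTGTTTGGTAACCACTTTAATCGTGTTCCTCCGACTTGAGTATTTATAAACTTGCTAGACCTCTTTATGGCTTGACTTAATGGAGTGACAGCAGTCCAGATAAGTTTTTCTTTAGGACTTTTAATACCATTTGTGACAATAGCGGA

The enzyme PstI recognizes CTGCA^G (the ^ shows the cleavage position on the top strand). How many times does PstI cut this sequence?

No occurrence of CTGCAG is present in the sequence.
PstI does not cut: 0 sites.

0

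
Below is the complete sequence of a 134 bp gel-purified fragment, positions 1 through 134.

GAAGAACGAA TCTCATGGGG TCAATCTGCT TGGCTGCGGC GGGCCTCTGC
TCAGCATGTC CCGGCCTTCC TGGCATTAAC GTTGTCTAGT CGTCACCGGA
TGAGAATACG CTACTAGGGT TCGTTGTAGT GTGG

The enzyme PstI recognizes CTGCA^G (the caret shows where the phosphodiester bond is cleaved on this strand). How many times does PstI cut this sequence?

No occurrence of CTGCAG is present in the sequence.
PstI does not cut: 0 sites.

0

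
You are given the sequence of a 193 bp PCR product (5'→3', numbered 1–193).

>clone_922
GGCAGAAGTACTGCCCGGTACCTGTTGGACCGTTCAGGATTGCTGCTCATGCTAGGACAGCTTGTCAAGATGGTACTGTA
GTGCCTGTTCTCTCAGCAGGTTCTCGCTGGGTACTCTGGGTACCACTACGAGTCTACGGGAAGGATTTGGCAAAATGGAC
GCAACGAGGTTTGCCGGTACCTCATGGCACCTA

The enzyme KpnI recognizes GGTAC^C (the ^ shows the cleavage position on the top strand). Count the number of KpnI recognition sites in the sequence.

GGTACC occurs starting at positions 17, 119, 176.
KpnI cuts at 3 sites.

3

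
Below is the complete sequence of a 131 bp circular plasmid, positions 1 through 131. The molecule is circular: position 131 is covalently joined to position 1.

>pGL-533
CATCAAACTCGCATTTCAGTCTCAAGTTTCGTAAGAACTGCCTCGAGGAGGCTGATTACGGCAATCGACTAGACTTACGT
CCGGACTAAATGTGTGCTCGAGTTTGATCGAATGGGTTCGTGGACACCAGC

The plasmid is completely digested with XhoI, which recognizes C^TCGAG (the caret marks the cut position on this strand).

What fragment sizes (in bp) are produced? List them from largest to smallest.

76, 55 bp

XhoI sites (CTCGAG) start at positions 42, 97.
XhoI cuts after the first base of each site, so after positions 42, 97.
Circular molecule, 2 cuts → 2 fragments:
  43–97 → 55 bp
  98–131 then 1–42 → 34 + 42 = 76 bp
Sorted largest to smallest: 76, 55 bp.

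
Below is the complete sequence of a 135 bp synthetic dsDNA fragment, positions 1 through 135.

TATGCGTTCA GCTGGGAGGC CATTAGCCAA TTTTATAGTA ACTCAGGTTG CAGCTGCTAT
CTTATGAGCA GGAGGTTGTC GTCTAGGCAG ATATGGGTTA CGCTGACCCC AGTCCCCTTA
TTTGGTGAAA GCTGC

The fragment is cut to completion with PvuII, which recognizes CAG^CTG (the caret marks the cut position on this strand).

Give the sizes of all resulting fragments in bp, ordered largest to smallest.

82, 42, 11 bp

PvuII sites (CAGCTG) start at positions 9, 51.
PvuII cuts after base 3 of each site, so after positions 11, 53.
Linear molecule, 2 cuts → 3 fragments:
  1–11 → 11 bp
  12–53 → 42 bp
  54–135 → 82 bp
Sorted largest to smallest: 82, 42, 11 bp.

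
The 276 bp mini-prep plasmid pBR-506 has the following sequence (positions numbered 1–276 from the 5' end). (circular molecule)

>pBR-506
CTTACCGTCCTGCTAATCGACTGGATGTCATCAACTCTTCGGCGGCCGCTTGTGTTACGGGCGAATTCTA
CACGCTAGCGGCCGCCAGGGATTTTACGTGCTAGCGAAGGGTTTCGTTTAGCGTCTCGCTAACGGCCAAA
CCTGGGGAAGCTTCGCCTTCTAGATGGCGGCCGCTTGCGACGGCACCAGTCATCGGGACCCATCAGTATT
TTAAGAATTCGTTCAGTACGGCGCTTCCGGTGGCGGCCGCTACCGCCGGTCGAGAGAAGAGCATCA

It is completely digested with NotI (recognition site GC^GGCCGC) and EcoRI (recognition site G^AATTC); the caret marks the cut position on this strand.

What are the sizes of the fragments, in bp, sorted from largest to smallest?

NotI sites (GCGGCCGC) start at positions 42, 78, 167, 243.
NotI cuts after base 2 of each site, so after positions 43, 79, 168, 244.
EcoRI sites (GAATTC) start at positions 63, 215.
EcoRI cuts after the first base of each site, so after positions 63, 215.
Combined cut positions: 43, 63, 79, 168, 215, 244.
Circular molecule, 6 cuts → 6 fragments:
  44–63 → 20 bp
  64–79 → 16 bp
  80–168 → 89 bp
  169–215 → 47 bp
  216–244 → 29 bp
  245–276 then 1–43 → 32 + 43 = 75 bp
Sorted largest to smallest: 89, 75, 47, 29, 20, 16 bp.

89, 75, 47, 29, 20, 16 bp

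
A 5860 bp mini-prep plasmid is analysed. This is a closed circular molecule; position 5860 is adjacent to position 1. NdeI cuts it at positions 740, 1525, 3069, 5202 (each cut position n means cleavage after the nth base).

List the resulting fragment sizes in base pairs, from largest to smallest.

Circular molecule, 4 cuts → 4 fragments:
  1525 − 740 = 785 bp
  3069 − 1525 = 1544 bp
  5202 − 3069 = 2133 bp
  wrap: 5860 − 5202 + 740 = 1398 bp
Sorted largest to smallest: 2133, 1544, 1398, 785 bp.

2133, 1544, 1398, 785 bp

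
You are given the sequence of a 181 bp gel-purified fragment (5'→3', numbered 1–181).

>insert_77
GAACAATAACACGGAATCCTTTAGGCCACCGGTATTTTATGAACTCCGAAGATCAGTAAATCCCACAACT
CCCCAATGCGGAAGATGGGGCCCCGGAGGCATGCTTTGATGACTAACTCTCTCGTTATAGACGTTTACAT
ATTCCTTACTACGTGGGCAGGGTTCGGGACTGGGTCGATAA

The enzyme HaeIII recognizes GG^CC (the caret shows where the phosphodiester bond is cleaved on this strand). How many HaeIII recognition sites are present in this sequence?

GGCC occurs starting at positions 24, 89.
HaeIII cuts at 2 sites.

2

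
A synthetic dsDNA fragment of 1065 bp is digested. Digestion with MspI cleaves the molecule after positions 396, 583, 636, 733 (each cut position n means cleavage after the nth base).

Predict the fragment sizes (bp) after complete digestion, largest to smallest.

Linear molecule, 4 cuts → 5 fragments:
  396 − 0 = 396 bp
  583 − 396 = 187 bp
  636 − 583 = 53 bp
  733 − 636 = 97 bp
  1065 − 733 = 332 bp
Sorted largest to smallest: 396, 332, 187, 97, 53 bp.

396, 332, 187, 97, 53 bp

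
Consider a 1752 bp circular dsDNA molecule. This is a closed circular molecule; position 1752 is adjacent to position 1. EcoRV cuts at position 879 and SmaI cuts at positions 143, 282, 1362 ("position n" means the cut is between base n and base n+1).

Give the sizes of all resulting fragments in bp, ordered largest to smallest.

597, 533, 483, 139 bp

Combined cut positions (sorted): 143, 282, 879, 1362.
Circular molecule, 4 cuts → 4 fragments:
  282 − 143 = 139 bp
  879 − 282 = 597 bp
  1362 − 879 = 483 bp
  wrap: 1752 − 1362 + 143 = 533 bp
Sorted largest to smallest: 597, 533, 483, 139 bp.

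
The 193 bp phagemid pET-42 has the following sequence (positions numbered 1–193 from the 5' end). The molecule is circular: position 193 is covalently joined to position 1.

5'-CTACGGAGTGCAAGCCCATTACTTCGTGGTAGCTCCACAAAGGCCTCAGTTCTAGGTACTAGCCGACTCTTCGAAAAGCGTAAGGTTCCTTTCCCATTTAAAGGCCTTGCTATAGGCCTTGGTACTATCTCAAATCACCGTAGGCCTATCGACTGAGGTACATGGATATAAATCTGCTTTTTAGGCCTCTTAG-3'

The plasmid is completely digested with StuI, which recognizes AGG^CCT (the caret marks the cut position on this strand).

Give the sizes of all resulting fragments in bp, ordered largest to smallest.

StuI sites (AGGCCT) start at positions 41, 102, 114, 142, 183.
StuI cuts after base 3 of each site, so after positions 43, 104, 116, 144, 185.
Circular molecule, 5 cuts → 5 fragments:
  44–104 → 61 bp
  105–116 → 12 bp
  117–144 → 28 bp
  145–185 → 41 bp
  186–193 then 1–43 → 8 + 43 = 51 bp
Sorted largest to smallest: 61, 51, 41, 28, 12 bp.

61, 51, 41, 28, 12 bp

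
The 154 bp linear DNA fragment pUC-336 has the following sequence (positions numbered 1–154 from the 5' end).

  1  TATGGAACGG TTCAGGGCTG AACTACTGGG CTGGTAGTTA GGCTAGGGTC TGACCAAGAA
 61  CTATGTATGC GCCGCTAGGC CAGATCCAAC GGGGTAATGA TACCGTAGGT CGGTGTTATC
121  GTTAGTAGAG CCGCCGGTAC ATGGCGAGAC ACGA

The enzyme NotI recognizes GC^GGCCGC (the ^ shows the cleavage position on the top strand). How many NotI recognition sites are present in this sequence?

No occurrence of GCGGCCGC is present in the sequence.
NotI does not cut: 0 sites.

0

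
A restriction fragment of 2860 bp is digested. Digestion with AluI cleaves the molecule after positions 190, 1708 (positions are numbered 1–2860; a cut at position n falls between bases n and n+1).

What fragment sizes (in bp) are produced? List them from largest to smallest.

1518, 1152, 190 bp

Linear molecule, 2 cuts → 3 fragments:
  190 − 0 = 190 bp
  1708 − 190 = 1518 bp
  2860 − 1708 = 1152 bp
Sorted largest to smallest: 1518, 1152, 190 bp.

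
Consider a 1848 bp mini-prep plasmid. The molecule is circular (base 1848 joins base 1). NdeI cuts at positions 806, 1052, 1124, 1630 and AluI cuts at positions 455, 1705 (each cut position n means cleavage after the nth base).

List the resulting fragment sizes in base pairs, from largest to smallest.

598, 506, 351, 246, 75, 72 bp

Combined cut positions (sorted): 455, 806, 1052, 1124, 1630, 1705.
Circular molecule, 6 cuts → 6 fragments:
  806 − 455 = 351 bp
  1052 − 806 = 246 bp
  1124 − 1052 = 72 bp
  1630 − 1124 = 506 bp
  1705 − 1630 = 75 bp
  wrap: 1848 − 1705 + 455 = 598 bp
Sorted largest to smallest: 598, 506, 351, 246, 75, 72 bp.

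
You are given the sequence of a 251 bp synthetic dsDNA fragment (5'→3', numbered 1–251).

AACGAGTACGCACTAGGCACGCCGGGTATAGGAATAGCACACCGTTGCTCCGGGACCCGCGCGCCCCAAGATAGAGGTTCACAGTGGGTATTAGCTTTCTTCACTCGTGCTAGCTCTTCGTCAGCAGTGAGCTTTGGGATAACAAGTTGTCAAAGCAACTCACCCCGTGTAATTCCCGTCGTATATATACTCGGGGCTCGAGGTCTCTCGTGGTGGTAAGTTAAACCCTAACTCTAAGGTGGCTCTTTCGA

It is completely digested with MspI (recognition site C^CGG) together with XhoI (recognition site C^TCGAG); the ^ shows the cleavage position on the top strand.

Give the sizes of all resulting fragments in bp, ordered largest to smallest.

MspI sites (CCGG) start at positions 22, 50.
MspI cuts after the first base of each site, so after positions 22, 50.
The XhoI site (CTCGAG) starts at position 197.
XhoI cuts after the first base of each site, so after position 197.
Combined cut positions: 22, 50, 197.
Linear molecule, 3 cuts → 4 fragments:
  1–22 → 22 bp
  23–50 → 28 bp
  51–197 → 147 bp
  198–251 → 54 bp
Sorted largest to smallest: 147, 54, 28, 22 bp.

147, 54, 28, 22 bp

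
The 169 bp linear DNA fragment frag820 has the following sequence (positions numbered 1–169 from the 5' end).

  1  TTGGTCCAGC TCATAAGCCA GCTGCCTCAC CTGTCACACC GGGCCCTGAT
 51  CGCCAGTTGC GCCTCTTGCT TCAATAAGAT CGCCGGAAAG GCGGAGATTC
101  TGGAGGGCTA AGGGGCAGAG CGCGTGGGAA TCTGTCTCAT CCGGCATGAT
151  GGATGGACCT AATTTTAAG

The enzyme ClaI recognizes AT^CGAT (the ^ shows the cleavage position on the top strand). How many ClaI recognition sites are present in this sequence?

0

No occurrence of ATCGAT is present in the sequence.
ClaI does not cut: 0 sites.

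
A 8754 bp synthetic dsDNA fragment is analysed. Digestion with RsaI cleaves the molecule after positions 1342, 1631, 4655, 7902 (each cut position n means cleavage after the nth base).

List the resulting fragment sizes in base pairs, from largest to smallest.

3247, 3024, 1342, 852, 289 bp

Linear molecule, 4 cuts → 5 fragments:
  1342 − 0 = 1342 bp
  1631 − 1342 = 289 bp
  4655 − 1631 = 3024 bp
  7902 − 4655 = 3247 bp
  8754 − 7902 = 852 bp
Sorted largest to smallest: 3247, 3024, 1342, 852, 289 bp.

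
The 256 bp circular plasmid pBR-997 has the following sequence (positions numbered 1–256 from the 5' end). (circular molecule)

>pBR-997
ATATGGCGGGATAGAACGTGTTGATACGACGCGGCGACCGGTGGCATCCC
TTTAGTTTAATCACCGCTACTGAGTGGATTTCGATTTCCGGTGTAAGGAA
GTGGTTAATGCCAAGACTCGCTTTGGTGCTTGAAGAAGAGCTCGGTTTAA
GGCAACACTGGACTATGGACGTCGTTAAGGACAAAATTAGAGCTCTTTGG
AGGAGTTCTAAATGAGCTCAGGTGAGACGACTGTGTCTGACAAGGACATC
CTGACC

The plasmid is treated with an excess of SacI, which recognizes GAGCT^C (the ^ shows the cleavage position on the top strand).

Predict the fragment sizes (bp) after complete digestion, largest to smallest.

180, 52, 24 bp

SacI sites (GAGCTC) start at positions 138, 190, 214.
SacI cuts after base 5 of each site (before the last base), so after positions 142, 194, 218.
Circular molecule, 3 cuts → 3 fragments:
  143–194 → 52 bp
  195–218 → 24 bp
  219–256 then 1–142 → 38 + 142 = 180 bp
Sorted largest to smallest: 180, 52, 24 bp.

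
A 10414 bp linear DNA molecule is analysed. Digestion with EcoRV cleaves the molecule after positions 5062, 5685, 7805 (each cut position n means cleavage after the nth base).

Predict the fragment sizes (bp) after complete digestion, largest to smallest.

Linear molecule, 3 cuts → 4 fragments:
  5062 − 0 = 5062 bp
  5685 − 5062 = 623 bp
  7805 − 5685 = 2120 bp
  10414 − 7805 = 2609 bp
Sorted largest to smallest: 5062, 2609, 2120, 623 bp.

5062, 2609, 2120, 623 bp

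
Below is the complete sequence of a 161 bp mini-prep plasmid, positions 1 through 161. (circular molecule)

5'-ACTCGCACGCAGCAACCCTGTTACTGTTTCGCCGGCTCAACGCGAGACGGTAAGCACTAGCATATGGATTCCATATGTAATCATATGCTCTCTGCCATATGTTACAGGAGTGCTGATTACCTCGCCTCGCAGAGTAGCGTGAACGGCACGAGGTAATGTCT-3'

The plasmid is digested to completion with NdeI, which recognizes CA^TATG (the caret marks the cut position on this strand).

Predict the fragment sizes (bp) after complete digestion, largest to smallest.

NdeI sites (CATATG) start at positions 61, 72, 82, 96.
NdeI cuts after base 2 of each site, so after positions 62, 73, 83, 97.
Circular molecule, 4 cuts → 4 fragments:
  63–73 → 11 bp
  74–83 → 10 bp
  84–97 → 14 bp
  98–161 then 1–62 → 64 + 62 = 126 bp
Sorted largest to smallest: 126, 14, 11, 10 bp.

126, 14, 11, 10 bp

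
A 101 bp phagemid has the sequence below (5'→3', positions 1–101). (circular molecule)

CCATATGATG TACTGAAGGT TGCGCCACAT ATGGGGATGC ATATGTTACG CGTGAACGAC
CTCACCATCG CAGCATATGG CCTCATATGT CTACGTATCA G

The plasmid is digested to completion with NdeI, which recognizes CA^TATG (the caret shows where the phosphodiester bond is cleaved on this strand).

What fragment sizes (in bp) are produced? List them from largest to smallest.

NdeI sites (CATATG) start at positions 2, 28, 40, 74, 84.
NdeI cuts after base 2 of each site, so after positions 3, 29, 41, 75, 85.
Circular molecule, 5 cuts → 5 fragments:
  4–29 → 26 bp
  30–41 → 12 bp
  42–75 → 34 bp
  76–85 → 10 bp
  86–101 then 1–3 → 16 + 3 = 19 bp
Sorted largest to smallest: 34, 26, 19, 12, 10 bp.

34, 26, 19, 12, 10 bp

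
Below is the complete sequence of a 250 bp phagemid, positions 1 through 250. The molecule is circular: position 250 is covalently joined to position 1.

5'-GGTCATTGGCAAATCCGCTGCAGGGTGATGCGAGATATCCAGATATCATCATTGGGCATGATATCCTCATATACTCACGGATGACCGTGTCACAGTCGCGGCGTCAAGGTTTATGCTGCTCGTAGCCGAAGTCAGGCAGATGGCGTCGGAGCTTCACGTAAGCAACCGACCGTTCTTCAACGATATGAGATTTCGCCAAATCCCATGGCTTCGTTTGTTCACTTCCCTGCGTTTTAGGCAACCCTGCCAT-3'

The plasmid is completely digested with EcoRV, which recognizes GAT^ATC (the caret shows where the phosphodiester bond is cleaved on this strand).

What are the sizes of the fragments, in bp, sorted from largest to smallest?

EcoRV sites (GATATC) start at positions 34, 42, 60.
EcoRV cuts after base 3 of each site, so after positions 36, 44, 62.
Circular molecule, 3 cuts → 3 fragments:
  37–44 → 8 bp
  45–62 → 18 bp
  63–250 then 1–36 → 188 + 36 = 224 bp
Sorted largest to smallest: 224, 18, 8 bp.

224, 18, 8 bp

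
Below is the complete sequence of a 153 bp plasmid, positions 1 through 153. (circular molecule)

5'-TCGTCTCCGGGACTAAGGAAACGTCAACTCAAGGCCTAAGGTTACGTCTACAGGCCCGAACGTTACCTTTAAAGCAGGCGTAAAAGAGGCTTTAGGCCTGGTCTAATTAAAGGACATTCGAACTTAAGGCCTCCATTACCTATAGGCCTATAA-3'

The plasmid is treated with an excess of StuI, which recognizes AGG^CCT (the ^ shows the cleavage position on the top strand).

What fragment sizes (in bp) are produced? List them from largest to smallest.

62, 41, 33, 17 bp

StuI sites (AGGCCT) start at positions 32, 94, 127, 144.
StuI cuts after base 3 of each site, so after positions 34, 96, 129, 146.
Circular molecule, 4 cuts → 4 fragments:
  35–96 → 62 bp
  97–129 → 33 bp
  130–146 → 17 bp
  147–153 then 1–34 → 7 + 34 = 41 bp
Sorted largest to smallest: 62, 41, 33, 17 bp.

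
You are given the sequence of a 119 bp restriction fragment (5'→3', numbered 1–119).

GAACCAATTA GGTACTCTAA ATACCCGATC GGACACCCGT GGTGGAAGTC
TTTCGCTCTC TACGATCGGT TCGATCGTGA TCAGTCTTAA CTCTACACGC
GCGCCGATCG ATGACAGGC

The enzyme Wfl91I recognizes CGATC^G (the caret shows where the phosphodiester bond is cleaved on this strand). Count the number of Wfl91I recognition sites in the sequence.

4

CGATCG occurs starting at positions 26, 63, 72, 105.
Wfl91I cuts at 4 sites.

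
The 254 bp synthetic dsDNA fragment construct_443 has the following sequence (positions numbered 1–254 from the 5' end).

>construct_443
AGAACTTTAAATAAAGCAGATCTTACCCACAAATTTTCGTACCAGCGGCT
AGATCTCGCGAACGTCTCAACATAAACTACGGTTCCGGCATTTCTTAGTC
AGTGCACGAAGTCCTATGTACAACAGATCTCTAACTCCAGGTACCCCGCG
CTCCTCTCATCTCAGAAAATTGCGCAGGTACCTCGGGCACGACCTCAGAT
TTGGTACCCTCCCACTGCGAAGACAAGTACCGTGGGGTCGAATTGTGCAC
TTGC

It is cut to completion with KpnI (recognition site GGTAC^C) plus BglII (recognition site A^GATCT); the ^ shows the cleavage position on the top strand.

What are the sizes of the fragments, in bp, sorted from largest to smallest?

74, 47, 37, 33, 26, 19, 18 bp

KpnI sites (GGTACC) start at positions 140, 177, 203.
KpnI cuts after base 5 of each site (before the last base), so after positions 144, 181, 207.
BglII sites (AGATCT) start at positions 18, 51, 125.
BglII cuts after the first base of each site, so after positions 18, 51, 125.
Combined cut positions: 18, 51, 125, 144, 181, 207.
Linear molecule, 6 cuts → 7 fragments:
  1–18 → 18 bp
  19–51 → 33 bp
  52–125 → 74 bp
  126–144 → 19 bp
  145–181 → 37 bp
  182–207 → 26 bp
  208–254 → 47 bp
Sorted largest to smallest: 74, 47, 37, 33, 26, 19, 18 bp.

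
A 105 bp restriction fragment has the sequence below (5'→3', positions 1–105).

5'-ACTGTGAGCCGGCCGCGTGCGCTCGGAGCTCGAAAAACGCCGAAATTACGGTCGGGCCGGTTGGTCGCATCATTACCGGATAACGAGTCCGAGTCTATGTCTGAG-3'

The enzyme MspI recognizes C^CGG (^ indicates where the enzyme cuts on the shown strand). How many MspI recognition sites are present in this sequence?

CCGG occurs starting at positions 9, 57, 76.
MspI cuts at 3 sites.

3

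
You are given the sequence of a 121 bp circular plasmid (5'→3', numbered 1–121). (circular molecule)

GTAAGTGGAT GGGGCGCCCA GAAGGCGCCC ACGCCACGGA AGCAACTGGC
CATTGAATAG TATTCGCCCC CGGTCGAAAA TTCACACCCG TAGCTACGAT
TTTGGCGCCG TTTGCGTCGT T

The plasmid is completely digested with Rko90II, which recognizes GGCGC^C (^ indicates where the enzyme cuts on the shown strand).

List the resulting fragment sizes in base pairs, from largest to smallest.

80, 30, 11 bp

Rko90II sites (GGCGCC) start at positions 13, 24, 104.
Rko90II cuts after base 5 of each site (before the last base), so after positions 17, 28, 108.
Circular molecule, 3 cuts → 3 fragments:
  18–28 → 11 bp
  29–108 → 80 bp
  109–121 then 1–17 → 13 + 17 = 30 bp
Sorted largest to smallest: 80, 30, 11 bp.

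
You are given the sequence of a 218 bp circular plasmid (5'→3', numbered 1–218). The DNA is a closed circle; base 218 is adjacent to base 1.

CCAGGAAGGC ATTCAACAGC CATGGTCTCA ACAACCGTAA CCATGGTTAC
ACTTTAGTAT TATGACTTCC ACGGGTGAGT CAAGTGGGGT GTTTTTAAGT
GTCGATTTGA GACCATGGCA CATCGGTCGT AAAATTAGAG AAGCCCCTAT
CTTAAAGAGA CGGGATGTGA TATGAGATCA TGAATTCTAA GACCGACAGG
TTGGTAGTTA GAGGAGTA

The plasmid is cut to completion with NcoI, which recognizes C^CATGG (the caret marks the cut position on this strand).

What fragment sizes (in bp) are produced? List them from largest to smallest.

125, 72, 21 bp

NcoI sites (CCATGG) start at positions 20, 41, 113.
NcoI cuts after the first base of each site, so after positions 20, 41, 113.
Circular molecule, 3 cuts → 3 fragments:
  21–41 → 21 bp
  42–113 → 72 bp
  114–218 then 1–20 → 105 + 20 = 125 bp
Sorted largest to smallest: 125, 72, 21 bp.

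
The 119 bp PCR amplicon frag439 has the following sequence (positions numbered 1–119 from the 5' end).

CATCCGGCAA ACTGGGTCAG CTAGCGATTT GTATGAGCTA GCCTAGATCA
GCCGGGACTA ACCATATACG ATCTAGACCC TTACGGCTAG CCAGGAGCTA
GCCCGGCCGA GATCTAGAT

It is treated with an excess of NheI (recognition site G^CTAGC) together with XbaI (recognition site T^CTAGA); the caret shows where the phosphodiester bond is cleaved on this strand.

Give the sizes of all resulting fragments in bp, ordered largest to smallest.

NheI sites (GCTAGC) start at positions 20, 37, 86, 97.
NheI cuts after the first base of each site, so after positions 20, 37, 86, 97.
XbaI sites (TCTAGA) start at positions 72, 113.
XbaI cuts after the first base of each site, so after positions 72, 113.
Combined cut positions: 20, 37, 72, 86, 97, 113.
Linear molecule, 6 cuts → 7 fragments:
  1–20 → 20 bp
  21–37 → 17 bp
  38–72 → 35 bp
  73–86 → 14 bp
  87–97 → 11 bp
  98–113 → 16 bp
  114–119 → 6 bp
Sorted largest to smallest: 35, 20, 17, 16, 14, 11, 6 bp.

35, 20, 17, 16, 14, 11, 6 bp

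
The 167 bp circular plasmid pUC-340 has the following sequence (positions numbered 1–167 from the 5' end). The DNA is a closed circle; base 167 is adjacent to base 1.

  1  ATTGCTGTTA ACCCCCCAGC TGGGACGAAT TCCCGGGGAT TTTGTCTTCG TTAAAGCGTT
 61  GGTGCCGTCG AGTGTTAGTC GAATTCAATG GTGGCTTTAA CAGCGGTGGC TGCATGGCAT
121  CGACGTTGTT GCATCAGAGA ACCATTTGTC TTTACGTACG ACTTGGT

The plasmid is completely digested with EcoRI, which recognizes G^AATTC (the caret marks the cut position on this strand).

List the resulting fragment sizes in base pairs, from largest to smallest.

EcoRI sites (GAATTC) start at positions 27, 81.
EcoRI cuts after the first base of each site, so after positions 27, 81.
Circular molecule, 2 cuts → 2 fragments:
  28–81 → 54 bp
  82–167 then 1–27 → 86 + 27 = 113 bp
Sorted largest to smallest: 113, 54 bp.

113, 54 bp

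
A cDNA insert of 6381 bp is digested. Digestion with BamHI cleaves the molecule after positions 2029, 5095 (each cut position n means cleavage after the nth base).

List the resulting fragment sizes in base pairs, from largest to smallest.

Linear molecule, 2 cuts → 3 fragments:
  2029 − 0 = 2029 bp
  5095 − 2029 = 3066 bp
  6381 − 5095 = 1286 bp
Sorted largest to smallest: 3066, 2029, 1286 bp.

3066, 2029, 1286 bp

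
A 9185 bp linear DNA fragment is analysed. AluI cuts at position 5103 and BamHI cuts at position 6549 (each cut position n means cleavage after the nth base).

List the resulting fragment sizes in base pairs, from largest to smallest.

Combined cut positions (sorted): 5103, 6549.
Linear molecule, 2 cuts → 3 fragments:
  5103 − 0 = 5103 bp
  6549 − 5103 = 1446 bp
  9185 − 6549 = 2636 bp
Sorted largest to smallest: 5103, 2636, 1446 bp.

5103, 2636, 1446 bp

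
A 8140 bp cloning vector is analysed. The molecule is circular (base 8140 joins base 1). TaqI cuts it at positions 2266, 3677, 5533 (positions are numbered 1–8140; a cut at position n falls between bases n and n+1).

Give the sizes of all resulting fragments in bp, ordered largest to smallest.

4873, 1856, 1411 bp

Circular molecule, 3 cuts → 3 fragments:
  3677 − 2266 = 1411 bp
  5533 − 3677 = 1856 bp
  wrap: 8140 − 5533 + 2266 = 4873 bp
Sorted largest to smallest: 4873, 1856, 1411 bp.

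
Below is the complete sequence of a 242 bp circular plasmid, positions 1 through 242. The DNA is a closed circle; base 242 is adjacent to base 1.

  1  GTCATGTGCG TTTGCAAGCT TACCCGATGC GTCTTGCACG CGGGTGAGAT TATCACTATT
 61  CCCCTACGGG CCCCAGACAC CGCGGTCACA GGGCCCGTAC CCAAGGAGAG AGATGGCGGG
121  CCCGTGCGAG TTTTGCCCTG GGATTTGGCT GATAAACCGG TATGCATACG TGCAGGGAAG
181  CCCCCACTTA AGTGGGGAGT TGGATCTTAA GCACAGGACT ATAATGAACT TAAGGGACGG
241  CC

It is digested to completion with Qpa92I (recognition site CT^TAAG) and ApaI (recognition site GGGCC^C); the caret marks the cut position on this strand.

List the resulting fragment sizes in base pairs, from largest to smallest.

84, 66, 27, 23, 23, 19 bp

Qpa92I sites (CTTAAG) start at positions 187, 206, 229.
Qpa92I cuts after base 2 of each site, so after positions 188, 207, 230.
ApaI sites (GGGCCC) start at positions 68, 91, 118.
ApaI cuts after base 5 of each site (before the last base), so after positions 72, 95, 122.
Combined cut positions: 72, 95, 122, 188, 207, 230.
Circular molecule, 6 cuts → 6 fragments:
  73–95 → 23 bp
  96–122 → 27 bp
  123–188 → 66 bp
  189–207 → 19 bp
  208–230 → 23 bp
  231–242 then 1–72 → 12 + 72 = 84 bp
Sorted largest to smallest: 84, 66, 27, 23, 23, 19 bp.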